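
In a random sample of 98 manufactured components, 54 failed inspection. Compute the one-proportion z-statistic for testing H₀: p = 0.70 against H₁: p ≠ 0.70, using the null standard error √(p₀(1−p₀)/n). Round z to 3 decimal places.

With x = 54 successes in n = 98, p̂ = 0.55102.
Null standard error: √(0.70·0.30/98) = √0.002142857 = 0.046291.
z = (0.55102 − 0.70)/0.046291 = -0.14898/0.046291 = -3.218.

z = -3.218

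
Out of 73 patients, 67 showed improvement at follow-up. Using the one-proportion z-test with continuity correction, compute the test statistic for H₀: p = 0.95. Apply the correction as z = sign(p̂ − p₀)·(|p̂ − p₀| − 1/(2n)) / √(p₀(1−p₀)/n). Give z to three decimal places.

z = -0.993

The sample proportion is 67/73 = 0.91781. p̂ − p₀ = -0.032192.
Continuity correction 1/(2n) = 1/146 = 0.006849.
Corrected numerator: |-0.032192| − 0.006849 = 0.025343.
Null standard error: √(0.95·0.05/73) = √0.000650685 = 0.025509.
z = (−)0.025343/0.025509 = -0.993.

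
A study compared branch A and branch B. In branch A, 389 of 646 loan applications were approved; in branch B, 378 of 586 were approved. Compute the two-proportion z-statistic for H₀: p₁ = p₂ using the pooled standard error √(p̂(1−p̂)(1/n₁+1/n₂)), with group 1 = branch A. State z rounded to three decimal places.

Sample proportions: p̂₁ = 389/646 = 0.60217 and p̂₂ = 378/586 = 0.64505.
Pooled p̂ = (389+378)/(646+586) = 767/1232 = 0.62256.
SE = √[p̂(1−p̂)(1/n₁+1/n₂)] = √[0.62256·0.37744·(1/646+1/586)] ≈ 0.027654.
z = (p̂₁ − p̂₂)/SE = (0.60217 − 0.64505)/0.027654 = -0.04288/0.027654 = -1.551.

z = -1.551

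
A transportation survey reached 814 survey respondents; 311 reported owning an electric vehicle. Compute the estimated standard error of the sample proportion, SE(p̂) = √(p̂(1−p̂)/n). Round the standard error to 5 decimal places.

SE = 0.01703

p̂ = 311/814 = 0.38206.
p̂(1−p̂) = 0.38206·0.61794 = 0.236090.
SE = √(0.236090/814) = √0.000290037 = 0.01703.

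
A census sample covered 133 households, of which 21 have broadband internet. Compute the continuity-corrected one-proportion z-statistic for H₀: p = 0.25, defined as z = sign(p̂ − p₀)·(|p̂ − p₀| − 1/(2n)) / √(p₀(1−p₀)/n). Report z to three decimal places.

With x = 21 successes in n = 133, p̂ = 0.15789. p̂ − p₀ = -0.092105.
1/(2n) = 0.003759.
Corrected numerator: |-0.092105| − 0.003759 = 0.088346.
Null standard error: √(0.25·0.75/133) = √0.001409774 = 0.037547.
z = −0.088346/0.037547 = -2.353.

z = -2.353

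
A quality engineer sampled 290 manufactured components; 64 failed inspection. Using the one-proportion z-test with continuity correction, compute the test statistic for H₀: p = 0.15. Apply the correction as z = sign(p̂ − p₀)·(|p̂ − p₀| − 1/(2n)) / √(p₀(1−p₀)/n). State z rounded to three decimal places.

z = 3.289

With x = 64 successes in n = 290, p̂ = 0.22069. p̂ − p₀ = 0.070690.
1/(2n) = 0.001724.
Corrected numerator: |0.070690| − 0.001724 = 0.068966.
Null standard error: √(0.15·0.85/290) = √0.000439655 = 0.020968.
z = (+)0.068966/0.020968 = 3.289.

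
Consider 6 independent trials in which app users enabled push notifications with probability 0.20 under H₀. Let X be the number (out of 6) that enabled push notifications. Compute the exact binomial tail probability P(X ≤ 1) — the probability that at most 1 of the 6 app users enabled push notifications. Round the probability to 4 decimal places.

X ~ Binomial(n=6, p=0.20).
P(X ≤ 1) = C(6,0)·0.20^0·0.80^6 + C(6,1)·0.20^1·0.80^5.
= 0.262144 + 0.393216 = 0.6554.

P = 0.6554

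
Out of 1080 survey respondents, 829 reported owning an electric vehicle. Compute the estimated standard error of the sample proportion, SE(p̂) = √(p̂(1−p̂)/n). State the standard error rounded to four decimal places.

Sample proportion p̂ = 829/1080 = 0.76759.
p̂(1−p̂) = 0.76759·0.23241 = 0.178396.
SE = √(0.178396/1080) = 0.0129.

SE = 0.0129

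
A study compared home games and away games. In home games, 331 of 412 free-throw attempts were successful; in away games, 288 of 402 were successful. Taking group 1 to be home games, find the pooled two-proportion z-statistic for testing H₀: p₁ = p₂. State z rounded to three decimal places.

p̂₁ = 331/412 = 0.80340, p̂₂ = 288/402 = 0.71642.
Pooled p̂ = (331+288)/(412+402) = 619/814 = 0.76044.
Pooled SE = √[0.1821698·0.00491475] ≈ 0.029922.
z = (p̂₁ − p̂₂)/SE = (0.80340 − 0.71642)/0.029922 = 0.08698/0.029922 = 2.907.

z = 2.907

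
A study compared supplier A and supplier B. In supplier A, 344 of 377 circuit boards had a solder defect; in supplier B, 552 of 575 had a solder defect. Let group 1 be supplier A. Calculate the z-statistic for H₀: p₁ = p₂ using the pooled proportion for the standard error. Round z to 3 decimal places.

z = -3.048

p̂₁ = 344/377 = 0.91247, p̂₂ = 552/575 = 0.96000.
Pooling: p̂ = 896/952 = 0.94118.
SE = √[p̂(1−p̂)(1/n₁+1/n₂)] = √[0.94118·0.05882·(1/377+1/575)] ≈ 0.015593.
z = -0.04753/0.015593 = -3.048.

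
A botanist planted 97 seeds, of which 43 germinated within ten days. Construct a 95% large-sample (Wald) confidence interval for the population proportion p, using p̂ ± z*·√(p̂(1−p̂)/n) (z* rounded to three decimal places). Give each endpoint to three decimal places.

(0.344, 0.542)

With x = 43 successes in n = 97, p̂ = 0.44330.
SE = √(p̂(1−p̂)/n) = √(0.246785/97) = 0.050440.
z* = 1.960 at the 95% level.
Margin of error: 1.960 × 0.050440 = 0.09886.
Interval: 0.44330 ± 0.09886 → (0.344, 0.542).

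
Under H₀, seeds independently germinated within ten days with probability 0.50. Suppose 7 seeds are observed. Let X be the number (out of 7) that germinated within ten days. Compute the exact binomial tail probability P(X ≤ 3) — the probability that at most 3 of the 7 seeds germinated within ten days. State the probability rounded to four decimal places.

P = 0.5000

X is binomial with n = 7 and p = 0.50.
P(X ≤ 3) = C(7,0)·0.50^0·0.50^7 + C(7,1)·0.50^1·0.50^6 + C(7,2)·0.50^2·0.50^5 + C(7,3)·0.50^3·0.50^4.
= 0.007812 + 0.054688 + 0.164062 + 0.273438 = 0.5000.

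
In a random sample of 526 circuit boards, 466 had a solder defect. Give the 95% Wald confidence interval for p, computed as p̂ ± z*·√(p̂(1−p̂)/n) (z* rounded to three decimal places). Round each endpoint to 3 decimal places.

With x = 466 successes in n = 526, p̂ = 0.88593.
Standard error of p̂: √(0.101057/526) = √0.000192123 = 0.013861.
The 95% critical value is z* = 1.960.
Margin of error: 1.960 × 0.013861 = 0.02717.
Interval: 0.88593 ± 0.02717 → (0.859, 0.913).

(0.859, 0.913)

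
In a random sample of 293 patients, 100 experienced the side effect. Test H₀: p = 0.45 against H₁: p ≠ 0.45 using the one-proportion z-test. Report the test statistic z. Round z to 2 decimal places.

z = -3.74

With x = 100 successes in n = 293, p̂ = 0.34130.
Null standard error: √(0.45·0.55/293) = √0.000844710 = 0.029064.
z = (p̂ − p₀)/SE = (0.34130 − 0.45)/0.029064 = -3.74.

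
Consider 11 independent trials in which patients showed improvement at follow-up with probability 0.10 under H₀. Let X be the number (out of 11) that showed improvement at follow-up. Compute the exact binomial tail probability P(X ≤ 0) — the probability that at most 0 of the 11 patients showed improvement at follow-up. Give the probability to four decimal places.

X ~ Binomial(n=11, p=0.10).
P(X ≤ 0) = C(11,0)·0.10^0·0.90^11.
= 0.313811 = 0.3138.

P = 0.3138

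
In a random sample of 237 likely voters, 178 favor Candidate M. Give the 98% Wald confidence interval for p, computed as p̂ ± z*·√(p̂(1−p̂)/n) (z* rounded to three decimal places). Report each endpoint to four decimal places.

(0.6857, 0.8164)

Sample proportion p̂ = 178/237 = 0.75105.
SE(p̂) = √(0.75105·0.24895/237) = 0.028088.
For 98% confidence, z* = 2.326.
Margin = 2.326·0.028088 = 0.06533.
So the interval runs from 0.6857 to 0.8164.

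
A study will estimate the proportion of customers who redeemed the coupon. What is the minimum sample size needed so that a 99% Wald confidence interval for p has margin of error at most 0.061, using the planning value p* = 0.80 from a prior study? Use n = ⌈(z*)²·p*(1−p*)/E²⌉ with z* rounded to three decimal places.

z* = 2.576 at the 99% level.
p*(1−p*) = 0.80·0.20 = 0.1600.
Required n before rounding: 6.635776 × 0.1600 / 0.061² = 285.333.
⌈285.333⌉ = 286.

n = 286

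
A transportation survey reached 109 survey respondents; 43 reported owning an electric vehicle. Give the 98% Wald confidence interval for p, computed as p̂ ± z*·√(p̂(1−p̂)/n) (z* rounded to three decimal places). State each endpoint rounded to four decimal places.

The sample proportion is 43/109 = 0.39450.
SE = √(p̂(1−p̂)/n) = √(0.238869/109) = 0.046813.
z* = 2.326 at the 98% level.
Margin of error: 2.326 × 0.046813 = 0.10889.
So the interval runs from 0.2856 to 0.5034.

(0.2856, 0.5034)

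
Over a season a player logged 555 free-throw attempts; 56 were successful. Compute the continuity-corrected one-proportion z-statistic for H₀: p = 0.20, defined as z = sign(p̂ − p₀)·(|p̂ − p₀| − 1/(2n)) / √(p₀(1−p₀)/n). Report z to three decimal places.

p̂ = 56/555 = 0.10090. p̂ − p₀ = -0.099099.
Continuity correction 1/(2n) = 1/1110 = 0.000901.
Corrected numerator: |-0.099099| − 0.000901 = 0.098198.
Under H₀, SE = √(p₀(1−p₀)/n) = √(0.20·0.80/555) = √0.000288288 = 0.016979.
z = −0.098198/0.016979 = -5.783.

z = -5.783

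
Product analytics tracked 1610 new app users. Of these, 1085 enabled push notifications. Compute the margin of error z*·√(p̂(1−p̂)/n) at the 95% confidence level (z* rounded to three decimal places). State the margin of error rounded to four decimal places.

Sample proportion p̂ = 1085/1610 = 0.67391.
SE(p̂) = √(0.67391·0.32609/1610) = 0.011683.
z* = 1.960 at the 95% level.
So ME = 0.0229.

ME = 0.0229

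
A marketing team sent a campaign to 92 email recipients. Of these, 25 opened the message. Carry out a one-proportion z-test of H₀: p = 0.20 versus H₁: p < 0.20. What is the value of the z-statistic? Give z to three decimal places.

z = 1.720

The sample proportion is 25/92 = 0.27174.
Under H₀, SE = √(p₀(1−p₀)/n) = √(0.20·0.80/92) = √0.001739130 = 0.041703.
z = (0.27174 − 0.20)/0.041703 = 0.07174/0.041703 = 1.720.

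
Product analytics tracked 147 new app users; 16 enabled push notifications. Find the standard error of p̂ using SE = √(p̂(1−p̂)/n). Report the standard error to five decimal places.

The sample proportion is 16/147 = 0.10884.
p̂(1−p̂) = 0.096994.
SE = √(0.096994/147) = √0.000659823 = 0.02569.

SE = 0.02569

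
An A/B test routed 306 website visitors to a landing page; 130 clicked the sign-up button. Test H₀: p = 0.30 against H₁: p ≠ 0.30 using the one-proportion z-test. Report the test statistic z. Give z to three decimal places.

z = 4.765

With x = 130 successes in n = 306, p̂ = 0.42484.
Null standard error: √(0.30·0.70/306) = √0.000686275 = 0.026197.
z = (p̂ − p₀)/SE = (0.42484 − 0.30)/0.026197 = 4.765.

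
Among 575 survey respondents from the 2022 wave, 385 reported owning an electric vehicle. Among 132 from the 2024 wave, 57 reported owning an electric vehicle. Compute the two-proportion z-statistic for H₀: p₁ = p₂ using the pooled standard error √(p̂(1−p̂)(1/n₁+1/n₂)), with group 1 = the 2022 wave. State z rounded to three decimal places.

Sample proportions: p̂₁ = 385/575 = 0.66957 and p̂₂ = 57/132 = 0.43182.
Pooled p̂ = (385+57)/(575+132) = 442/707 = 0.62518.
Pooled SE = √[0.2343308·0.00931489] ≈ 0.046720.
z = (p̂₁ − p̂₂)/SE = (0.66957 − 0.43182)/0.046720 = 0.23775/0.046720 = 5.089.

z = 5.089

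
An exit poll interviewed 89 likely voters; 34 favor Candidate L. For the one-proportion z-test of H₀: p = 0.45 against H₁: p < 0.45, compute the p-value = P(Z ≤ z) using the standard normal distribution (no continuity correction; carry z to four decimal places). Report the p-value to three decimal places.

With x = 34 successes in n = 89, p̂ = 0.38202.
SE₀ = √(0.45·0.55/89) = 0.052734.
Test statistic (full precision, shown to 4 dp): z = (34/89 − 0.45)/SE₀ ≈ -1.2891.
p-value = P(Z ≤ z) with z = -1.2891 → 0.099.

p-value = 0.099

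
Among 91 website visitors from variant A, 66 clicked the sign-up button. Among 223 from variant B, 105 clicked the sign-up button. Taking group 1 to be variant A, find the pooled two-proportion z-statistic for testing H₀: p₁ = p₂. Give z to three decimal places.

z = 4.107

Sample proportions: p̂₁ = 66/91 = 0.72527 and p̂₂ = 105/223 = 0.47085.
Pooled p̂ = (66+105)/(91+223) = 171/314 = 0.54459.
Pooled SE = √[0.2480121·0.01547332] ≈ 0.061948.
z = (p̂₁ − p̂₂)/SE = (0.72527 − 0.47085)/0.061948 = 0.25442/0.061948 = 4.107.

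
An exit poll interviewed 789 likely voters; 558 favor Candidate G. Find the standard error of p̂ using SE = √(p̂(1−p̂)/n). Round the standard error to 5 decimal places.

SE = 0.01620

The sample proportion is 558/789 = 0.70722.
p̂(1−p̂) = 0.70722·0.29278 = 0.207060.
Dividing by n and taking the root: √0.000262433 = 0.01620.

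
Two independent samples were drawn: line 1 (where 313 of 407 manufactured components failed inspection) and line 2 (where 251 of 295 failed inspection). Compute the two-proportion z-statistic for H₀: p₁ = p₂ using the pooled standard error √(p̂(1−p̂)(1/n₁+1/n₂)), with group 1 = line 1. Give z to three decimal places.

z = -2.692

Sample proportions: p̂₁ = 313/407 = 0.76904 and p̂₂ = 251/295 = 0.85085.
Pooling: p̂ = 564/702 = 0.80342.
SE = √[p̂(1−p̂)(1/n₁+1/n₂)] = √[0.80342·0.19658·(1/407+1/295)] ≈ 0.030388.
z = (p̂₁ − p̂₂)/SE = (0.76904 − 0.85085)/0.030388 = -0.08181/0.030388 = -2.692.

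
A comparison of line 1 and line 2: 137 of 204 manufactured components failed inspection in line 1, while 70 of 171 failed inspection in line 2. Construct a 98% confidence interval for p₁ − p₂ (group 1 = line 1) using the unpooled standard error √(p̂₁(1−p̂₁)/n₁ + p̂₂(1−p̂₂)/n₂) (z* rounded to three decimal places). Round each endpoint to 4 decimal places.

p̂₁ = 0.67157, p̂₂ = 0.40936, so the observed difference is 0.26221.
Unpooled SE = √(p̂₁(1−p̂₁)/n₁ + p̂₂(1−p̂₂)/n₂) = √(0.001081197 + 0.001413940) = 0.049951.
For 98% confidence, z* = 2.326. Margin of error = 0.11619.
So the interval runs from 0.1460 to 0.3784.

(0.1460, 0.3784)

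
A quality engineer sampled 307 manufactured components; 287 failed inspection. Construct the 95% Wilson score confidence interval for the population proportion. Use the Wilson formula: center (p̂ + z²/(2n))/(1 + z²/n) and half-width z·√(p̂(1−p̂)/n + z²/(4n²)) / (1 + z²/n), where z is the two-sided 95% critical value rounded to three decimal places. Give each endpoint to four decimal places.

Here p̂ = 287/307 = 0.93485 and z = 1.960 (z² = 3.841600).
1 + z²/n = 1.012513.
Center = (0.93485 + 0.006257)/1.012513 = 0.92948.
Radicand: p̂(1−p̂)/n + z²/(4n²) = 0.000198379 + 0.000010190 = 0.000208569.
Half-width = 1.960·√0.000208569/1.012513 = 0.02796.
So the interval runs from 0.9015 to 0.9574.

(0.9015, 0.9574)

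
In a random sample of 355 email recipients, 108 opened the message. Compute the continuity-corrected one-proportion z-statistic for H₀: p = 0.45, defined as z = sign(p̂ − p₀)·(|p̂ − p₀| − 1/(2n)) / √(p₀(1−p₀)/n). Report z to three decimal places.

The sample proportion is 108/355 = 0.30423. p̂ − p₀ = -0.145775.
1/(2n) = 0.001408.
Corrected numerator: |-0.145775| − 0.001408 = 0.144367.
Under H₀, SE = √(p₀(1−p₀)/n) = √(0.45·0.55/355) = √0.000697183 = 0.026404.
z = −0.144367/0.026404 = -5.468.

z = -5.468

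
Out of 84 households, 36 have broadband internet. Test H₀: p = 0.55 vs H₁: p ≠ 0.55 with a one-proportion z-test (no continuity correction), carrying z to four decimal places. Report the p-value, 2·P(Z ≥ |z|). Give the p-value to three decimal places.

p̂ = 36/84 = 0.42857.
SE₀ = √(0.55·0.45/84) = 0.054281.
Test statistic (full precision, shown to 4 dp): z = (36/84 − 0.55)/SE₀ ≈ -2.2370.
p-value = 2·P(Z ≥ |z|) with z = -2.2370 → 0.025.

p-value = 0.025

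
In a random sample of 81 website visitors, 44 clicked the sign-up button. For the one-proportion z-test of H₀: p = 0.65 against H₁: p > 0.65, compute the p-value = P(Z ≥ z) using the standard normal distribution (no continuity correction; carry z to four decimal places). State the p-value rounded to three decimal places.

p-value = 0.978

With x = 44 successes in n = 81, p̂ = 0.54321.
SE₀ = √(0.65·0.35/81) = 0.052997.
Test statistic (full precision, shown to 4 dp): z = (44/81 − 0.65)/SE₀ ≈ -2.0150.
p-value = P(Z ≥ z) with z = -2.0150 → 0.978.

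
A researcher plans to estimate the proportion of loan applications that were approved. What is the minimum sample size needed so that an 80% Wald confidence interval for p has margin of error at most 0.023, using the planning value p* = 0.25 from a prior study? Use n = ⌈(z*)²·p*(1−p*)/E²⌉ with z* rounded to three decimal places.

The 80% critical value is z* = 1.282.
p*(1−p*) = 0.25·0.75 = 0.1875.
(z*)²·p*(1−p*)/E² = 1.643524·0.1875/0.000529 = 582.534.
Rounding up, n = 583.

n = 583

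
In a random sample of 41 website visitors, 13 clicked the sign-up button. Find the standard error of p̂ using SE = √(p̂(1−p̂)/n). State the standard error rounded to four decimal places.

SE = 0.0727

The sample proportion is 13/41 = 0.31707.
p̂(1−p̂) = 0.31707·0.68293 = 0.216537.
Dividing by n and taking the root: √0.005281390 = 0.0727.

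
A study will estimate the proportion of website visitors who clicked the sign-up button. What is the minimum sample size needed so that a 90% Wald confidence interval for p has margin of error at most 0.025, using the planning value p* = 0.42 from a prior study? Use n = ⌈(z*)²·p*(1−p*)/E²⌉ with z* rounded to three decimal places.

z* = 1.645 at the 90% level.
p*(1−p*) = 0.42·0.58 = 0.2436.
Required n before rounding: 2.706025 × 0.2436 / 0.025² = 1054.700.
⌈1054.700⌉ = 1055.

n = 1055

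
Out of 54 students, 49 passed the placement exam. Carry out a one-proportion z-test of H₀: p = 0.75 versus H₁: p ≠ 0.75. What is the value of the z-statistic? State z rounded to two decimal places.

z = 2.67

The sample proportion is 49/54 = 0.90741.
Null standard error: √(0.75·0.25/54) = √0.003472222 = 0.058926.
z = (0.90741 − 0.75)/0.058926 = 0.15741/0.058926 = 2.67.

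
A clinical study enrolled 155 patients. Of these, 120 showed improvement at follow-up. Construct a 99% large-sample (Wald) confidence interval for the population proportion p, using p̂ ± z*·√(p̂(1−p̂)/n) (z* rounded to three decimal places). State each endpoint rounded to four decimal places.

With x = 120 successes in n = 155, p̂ = 0.77419.
SE(p̂) = √(0.77419·0.22581/155) = 0.033584.
For 99% confidence, z* = 2.576.
Margin = 2.576·0.033584 = 0.08651.
So the interval runs from 0.6877 to 0.8607.

(0.6877, 0.8607)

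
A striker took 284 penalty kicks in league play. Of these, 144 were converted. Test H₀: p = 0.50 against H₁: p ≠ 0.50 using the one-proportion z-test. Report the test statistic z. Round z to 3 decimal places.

With x = 144 successes in n = 284, p̂ = 0.50704.
Null standard error: √(0.50·0.50/284) = √0.000880282 = 0.029670.
z = (0.50704 − 0.50)/0.029670 = 0.00704/0.029670 = 0.237.

z = 0.237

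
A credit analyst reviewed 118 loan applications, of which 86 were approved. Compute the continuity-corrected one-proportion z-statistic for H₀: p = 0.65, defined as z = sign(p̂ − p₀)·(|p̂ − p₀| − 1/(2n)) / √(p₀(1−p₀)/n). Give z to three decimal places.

z = 1.698

Sample proportion p̂ = 86/118 = 0.72881. p̂ − p₀ = 0.078814.
1/(2n) = 0.004237.
Corrected numerator: |0.078814| − 0.004237 = 0.074577.
SE₀ = √(0.65·0.35/118) = 0.043909.
z = +0.074577/0.043909 = 1.698.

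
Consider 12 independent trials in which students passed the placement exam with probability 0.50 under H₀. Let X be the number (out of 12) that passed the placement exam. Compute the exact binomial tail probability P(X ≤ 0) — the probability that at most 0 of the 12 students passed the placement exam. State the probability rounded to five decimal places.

P = 0.00024

X ~ Binomial(n=12, p=0.50).
P(X ≤ 0) = C(12,0)·0.50^0·0.50^12.
= 0.000244 = 0.00024.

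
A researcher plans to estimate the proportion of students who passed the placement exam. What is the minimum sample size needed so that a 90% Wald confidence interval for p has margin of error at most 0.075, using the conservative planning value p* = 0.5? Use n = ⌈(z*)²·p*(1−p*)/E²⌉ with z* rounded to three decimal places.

For 90% confidence, z* = 1.645.
p*(1−p*) = 0.2500.
Required n before rounding: 2.706025 × 0.2500 / 0.075² = 120.268.
Rounding up, n = 121.

n = 121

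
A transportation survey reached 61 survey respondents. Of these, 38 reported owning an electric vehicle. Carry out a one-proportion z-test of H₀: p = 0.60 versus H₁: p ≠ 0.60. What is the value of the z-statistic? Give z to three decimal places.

p̂ = 38/61 = 0.62295.
Null standard error: √(0.60·0.40/61) = √0.003934426 = 0.062725.
z = (0.62295 − 0.60)/0.062725 = 0.02295/0.062725 = 0.366.

z = 0.366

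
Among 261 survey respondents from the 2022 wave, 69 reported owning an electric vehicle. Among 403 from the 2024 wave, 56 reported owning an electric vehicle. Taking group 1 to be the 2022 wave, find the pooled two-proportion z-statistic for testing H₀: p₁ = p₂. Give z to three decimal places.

z = 4.038

Sample proportions: p̂₁ = 69/261 = 0.26437 and p̂₂ = 56/403 = 0.13896.
Pooling: p̂ = 125/664 = 0.18825.
Pooled SE = √[0.1528138·0.00631281] ≈ 0.031059.
z = (p̂₁ − p̂₂)/SE = (0.26437 − 0.13896)/0.031059 = 0.12541/0.031059 = 4.038.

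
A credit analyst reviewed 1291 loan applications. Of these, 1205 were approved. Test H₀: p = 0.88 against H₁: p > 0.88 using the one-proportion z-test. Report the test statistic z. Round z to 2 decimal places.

p̂ = 1205/1291 = 0.93338.
Null standard error: √(0.88·0.12/1291) = √0.000081797 = 0.009044.
z = (p̂ − p₀)/SE = (0.93338 − 0.88)/0.009044 = 5.90.

z = 5.90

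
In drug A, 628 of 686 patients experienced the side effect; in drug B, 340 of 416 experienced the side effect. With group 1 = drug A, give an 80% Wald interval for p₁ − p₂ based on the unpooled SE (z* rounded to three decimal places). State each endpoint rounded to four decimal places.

p̂₁ = 0.91545, p̂₂ = 0.81731, so the observed difference is 0.09814.
SE = √(0.000112828 + 0.000358932) = √0.000471760 = 0.021720.
z* = 1.282 at the 80% level. Margin = 1.282·0.021720 = 0.02785.
CI: 0.09814 ± 0.02785 = (0.0703, 0.1260).

(0.0703, 0.1260)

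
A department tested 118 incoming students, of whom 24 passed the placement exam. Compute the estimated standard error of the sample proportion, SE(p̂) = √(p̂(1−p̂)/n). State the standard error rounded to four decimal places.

With x = 24 successes in n = 118, p̂ = 0.20339.
p̂(1−p̂) = 0.20339·0.79661 = 0.162023.
Dividing by n and taking the root: √0.001373076 = 0.0371.

SE = 0.0371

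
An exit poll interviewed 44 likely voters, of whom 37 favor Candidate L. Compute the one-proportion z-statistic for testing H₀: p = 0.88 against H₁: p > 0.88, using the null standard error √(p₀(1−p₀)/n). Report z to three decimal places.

z = -0.798

The sample proportion is 37/44 = 0.84091.
SE₀ = √(0.88·0.12/44) = 0.048990.
Test statistic: z = -0.03909/0.048990 = -0.798.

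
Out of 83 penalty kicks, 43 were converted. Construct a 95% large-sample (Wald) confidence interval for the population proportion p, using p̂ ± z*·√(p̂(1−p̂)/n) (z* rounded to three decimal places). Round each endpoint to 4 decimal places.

(0.4106, 0.6256)

p̂ = 43/83 = 0.51807.
SE = √(p̂(1−p̂)/n) = √(0.249673/83) = 0.054846.
The 95% critical value is z* = 1.960.
Margin of error: 1.960 × 0.054846 = 0.10750.
CI: 0.51807 ± 0.10750 = (0.4106, 0.6256).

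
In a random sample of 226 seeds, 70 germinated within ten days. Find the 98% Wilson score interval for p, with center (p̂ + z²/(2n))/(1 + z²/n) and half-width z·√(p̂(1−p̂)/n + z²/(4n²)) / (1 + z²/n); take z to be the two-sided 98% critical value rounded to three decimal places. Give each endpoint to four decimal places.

Here p̂ = 70/226 = 0.30973 and z = 2.326 (z² = 5.410276).
1 + z²/n = 1.023939.
Center = (0.30973 + 0.011970)/1.023939 = 0.31418.
Radicand: p̂(1−p̂)/n + z²/(4n²) = 0.000946013 + 0.000026481 = 0.000972494.
Half-width = 2.326·√0.000972494/1.023939 = 0.07084.
Interval: 0.31418 ± 0.07084 → (0.2433, 0.3850).

(0.2433, 0.3850)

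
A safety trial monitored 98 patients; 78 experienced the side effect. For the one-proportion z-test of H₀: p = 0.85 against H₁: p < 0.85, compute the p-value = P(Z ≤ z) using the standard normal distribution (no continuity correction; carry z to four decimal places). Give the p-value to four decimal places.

The sample proportion is 78/98 = 0.79592.
Null standard error: √(0.85·0.15/98) = √0.001301020 = 0.036070.
z = (p̂ − p₀)/SE = (78/98 − 0.85)/0.036070 ≈ -1.4994.
p-value = P(Z ≤ z) with z = -1.4994 → 0.0669.

p-value = 0.0669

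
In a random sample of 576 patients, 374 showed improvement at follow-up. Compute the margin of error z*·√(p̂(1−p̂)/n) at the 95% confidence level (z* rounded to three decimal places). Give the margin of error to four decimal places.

ME = 0.0390

With x = 374 successes in n = 576, p̂ = 0.64931.
SE(p̂) = √(0.64931·0.35069/576) = 0.019883.
For 95% confidence, z* = 1.960.
ME = 1.960·0.019883 = 0.0390.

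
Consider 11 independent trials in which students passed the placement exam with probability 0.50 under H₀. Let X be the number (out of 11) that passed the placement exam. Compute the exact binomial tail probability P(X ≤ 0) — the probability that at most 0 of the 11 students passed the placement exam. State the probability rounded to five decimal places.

P = 0.00049

X ~ Binomial(n=11, p=0.50).
P(X ≤ 0) = C(11,0)·0.50^0·0.50^11.
= 0.000488 = 0.00049.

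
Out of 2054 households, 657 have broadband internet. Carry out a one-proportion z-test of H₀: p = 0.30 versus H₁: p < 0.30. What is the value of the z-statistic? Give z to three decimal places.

With x = 657 successes in n = 2054, p̂ = 0.31986.
SE₀ = √(0.30·0.70/2054) = 0.010111.
z = (0.31986 − 0.30)/0.010111 = 0.01986/0.010111 = 1.964.

z = 1.964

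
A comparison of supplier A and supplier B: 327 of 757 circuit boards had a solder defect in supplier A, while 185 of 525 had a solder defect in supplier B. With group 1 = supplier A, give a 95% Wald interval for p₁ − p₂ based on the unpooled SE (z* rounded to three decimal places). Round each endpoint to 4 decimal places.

(0.0256, 0.1336)

p̂₁ = 0.43197, p̂₂ = 0.35238, so the observed difference is 0.07959.
SE = √(0.000324137 + 0.000434683) = √0.000758820 = 0.027547.
For 95% confidence, z* = 1.960. Margin of error = 0.05399.
CI: 0.07959 ± 0.05399 = (0.0256, 0.1336).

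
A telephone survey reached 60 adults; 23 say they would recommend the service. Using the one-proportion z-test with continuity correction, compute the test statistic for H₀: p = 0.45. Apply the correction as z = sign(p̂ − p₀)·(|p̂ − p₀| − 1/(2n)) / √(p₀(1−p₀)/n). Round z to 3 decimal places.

z = -0.908

The sample proportion is 23/60 = 0.38333. p̂ − p₀ = -0.066667.
Continuity correction 1/(2n) = 1/120 = 0.008333.
Corrected numerator: |-0.066667| − 0.008333 = 0.058334.
SE₀ = √(0.45·0.55/60) = 0.064226.
z = −0.058334/0.064226 = -0.908.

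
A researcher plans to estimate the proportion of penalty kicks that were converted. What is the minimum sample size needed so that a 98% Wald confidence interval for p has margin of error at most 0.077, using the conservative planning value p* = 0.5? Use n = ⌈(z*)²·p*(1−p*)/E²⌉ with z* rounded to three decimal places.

For 98% confidence, z* = 2.326.
p*(1−p*) = 0.50·0.50 = 0.2500.
Required n before rounding: 5.410276 × 0.2500 / 0.077² = 228.128.
Rounding up, n = 229.

n = 229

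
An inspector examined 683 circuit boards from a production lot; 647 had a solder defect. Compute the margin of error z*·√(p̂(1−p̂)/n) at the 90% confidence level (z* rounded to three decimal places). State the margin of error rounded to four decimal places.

With x = 647 successes in n = 683, p̂ = 0.94729.
SE(p̂) = √(0.94729·0.05271/683) = 0.008550.
For 90% confidence, z* = 1.645.
So ME = 0.0141.

ME = 0.0141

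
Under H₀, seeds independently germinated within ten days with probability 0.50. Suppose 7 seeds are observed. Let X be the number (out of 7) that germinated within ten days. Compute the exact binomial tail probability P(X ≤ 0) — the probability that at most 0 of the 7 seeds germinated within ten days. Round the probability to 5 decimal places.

X is binomial with n = 7 and p = 0.50.
P(X ≤ 0) = C(7,0)·0.50^0·0.50^7.
= 0.007812 = 0.00781.

P = 0.00781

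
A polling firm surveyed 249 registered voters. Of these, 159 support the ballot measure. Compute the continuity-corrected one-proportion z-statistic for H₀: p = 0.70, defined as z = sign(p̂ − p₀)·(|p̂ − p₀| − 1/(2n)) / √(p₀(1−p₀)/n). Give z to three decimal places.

p̂ = 159/249 = 0.63855. p̂ − p₀ = -0.061446.
Continuity correction 1/(2n) = 1/498 = 0.002008.
Corrected numerator: |-0.061446| − 0.002008 = 0.059438.
SE₀ = √(0.70·0.30/249) = 0.029041.
z = (−)0.059438/0.029041 = -2.047.

z = -2.047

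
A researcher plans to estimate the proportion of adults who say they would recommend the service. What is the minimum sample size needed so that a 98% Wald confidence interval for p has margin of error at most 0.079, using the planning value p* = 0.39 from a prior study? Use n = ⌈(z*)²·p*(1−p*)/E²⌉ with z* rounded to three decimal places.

n = 207

z* = 2.326 at the 98% level.
p*(1−p*) = 0.39·0.61 = 0.2379.
Required n before rounding: 5.410276 × 0.2379 / 0.079² = 206.234.
⌈206.234⌉ = 207.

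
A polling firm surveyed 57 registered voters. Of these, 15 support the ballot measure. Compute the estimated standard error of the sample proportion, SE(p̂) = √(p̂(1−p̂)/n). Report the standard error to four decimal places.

SE = 0.0583

Sample proportion p̂ = 15/57 = 0.26316.
p̂(1−p̂) = 0.193907.
SE = √(0.193907/57) = √0.003401877 = 0.0583.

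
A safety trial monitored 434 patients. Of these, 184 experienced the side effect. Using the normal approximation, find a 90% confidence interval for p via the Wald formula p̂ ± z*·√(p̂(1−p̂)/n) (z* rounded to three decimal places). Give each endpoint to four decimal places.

(0.3849, 0.4630)

p̂ = 184/434 = 0.42396.
SE(p̂) = √(0.42396·0.57604/434) = 0.023722.
For 90% confidence, z* = 1.645.
Margin of error: 1.645 × 0.023722 = 0.03902.
So the interval runs from 0.3849 to 0.4630.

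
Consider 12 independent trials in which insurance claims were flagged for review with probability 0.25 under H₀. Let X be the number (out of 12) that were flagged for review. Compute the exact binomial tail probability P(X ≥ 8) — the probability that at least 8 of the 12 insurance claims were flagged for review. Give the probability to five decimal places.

X is binomial with n = 12 and p = 0.25.
P(X ≥ 8) = Σ_{j=8}^{12} C(12,j)·0.25^j·0.75^{12−j}.
= 0.002390 + 0.000354 + 0.000035 + 0.000002 + 0.000000 = 0.00278.

P = 0.00278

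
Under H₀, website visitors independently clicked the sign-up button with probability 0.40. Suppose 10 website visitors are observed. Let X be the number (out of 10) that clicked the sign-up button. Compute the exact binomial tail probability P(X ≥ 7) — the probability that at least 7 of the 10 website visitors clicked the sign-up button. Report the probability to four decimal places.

X is binomial with n = 10 and p = 0.40.
P(X ≥ 7) = C(10,7)·0.40^7·0.60^3 + C(10,8)·0.40^8·0.60^2 + C(10,9)·0.40^9·0.60^1 + C(10,10)·0.40^10·0.60^0.
= 0.042467 + 0.010617 + 0.001573 + 0.000105 = 0.0548.

P = 0.0548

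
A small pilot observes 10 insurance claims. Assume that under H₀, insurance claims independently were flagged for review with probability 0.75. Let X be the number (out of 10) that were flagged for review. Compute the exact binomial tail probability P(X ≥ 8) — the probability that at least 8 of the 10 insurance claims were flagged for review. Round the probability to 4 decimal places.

P = 0.5256

X ~ Binomial(n=10, p=0.75).
P(X ≥ 8) = C(10,8)·0.75^8·0.25^2 + C(10,9)·0.75^9·0.25^1 + C(10,10)·0.75^10·0.25^0.
= 0.281568 + 0.187712 + 0.056314 = 0.5256.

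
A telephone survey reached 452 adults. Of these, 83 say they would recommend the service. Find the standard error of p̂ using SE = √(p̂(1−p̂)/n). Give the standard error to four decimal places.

p̂ = 83/452 = 0.18363.
p̂(1−p̂) = 0.149910.
SE = √(0.149910/452) = √0.000331659 = 0.0182.

SE = 0.0182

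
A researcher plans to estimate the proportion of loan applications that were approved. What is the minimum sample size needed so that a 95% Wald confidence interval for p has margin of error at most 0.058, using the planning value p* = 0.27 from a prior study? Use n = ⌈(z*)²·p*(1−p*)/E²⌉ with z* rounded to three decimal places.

The 95% critical value is z* = 1.960.
p*(1−p*) = 0.1971.
Required n before rounding: 3.841600 × 0.1971 / 0.058² = 225.083.
⌈225.083⌉ = 226.

n = 226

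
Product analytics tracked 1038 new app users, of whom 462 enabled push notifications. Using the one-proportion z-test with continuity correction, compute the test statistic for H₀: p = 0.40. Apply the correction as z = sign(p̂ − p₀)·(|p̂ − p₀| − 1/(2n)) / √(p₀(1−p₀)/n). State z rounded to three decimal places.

The sample proportion is 462/1038 = 0.44509. p̂ − p₀ = 0.045087.
Continuity correction 1/(2n) = 1/2076 = 0.000482.
Corrected numerator: |0.045087| − 0.000482 = 0.044605.
Under H₀, SE = √(p₀(1−p₀)/n) = √(0.40·0.60/1038) = √0.000231214 = 0.015206.
z = (+)0.044605/0.015206 = 2.933.

z = 2.933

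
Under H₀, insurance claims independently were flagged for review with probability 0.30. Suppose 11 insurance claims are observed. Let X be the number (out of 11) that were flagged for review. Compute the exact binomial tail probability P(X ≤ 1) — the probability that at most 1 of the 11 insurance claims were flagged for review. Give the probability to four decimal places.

X is binomial with n = 11 and p = 0.30.
P(X ≤ 1) = C(11,0)·0.30^0·0.70^11 + C(11,1)·0.30^1·0.70^10.
= 0.019773 + 0.093217 = 0.1130.

P = 0.1130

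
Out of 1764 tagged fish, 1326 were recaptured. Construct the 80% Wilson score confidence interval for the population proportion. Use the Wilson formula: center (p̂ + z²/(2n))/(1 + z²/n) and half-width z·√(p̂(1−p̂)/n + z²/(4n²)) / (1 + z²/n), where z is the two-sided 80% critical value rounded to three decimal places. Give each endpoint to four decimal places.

p̂ = 1326/1764 = 0.75170; z = 1.282, so z² = 1.643524.
1 + z²/n = 1.000932.
Center = (0.75170 + 0.000466)/1.000932 = 0.75147.
Radicand: p̂(1−p̂)/n + z²/(4n²) = 0.000105809 + 0.000000132 = 0.000105941.
Half-width = z·√(radicand)/denom = 1.282·0.010293/1.000932 = 0.01318.
CI: 0.75147 ± 0.01318 = (0.7383, 0.7646).

(0.7383, 0.7646)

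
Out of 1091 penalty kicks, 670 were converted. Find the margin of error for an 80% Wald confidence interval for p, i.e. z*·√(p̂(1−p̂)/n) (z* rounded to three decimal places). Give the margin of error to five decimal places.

ME = 0.01889

Sample proportion p̂ = 670/1091 = 0.61412.
SE(p̂) = √(0.61412·0.38588/1091) = 0.014738.
For 80% confidence, z* = 1.282.
ME = 1.282·0.014738 = 0.01889.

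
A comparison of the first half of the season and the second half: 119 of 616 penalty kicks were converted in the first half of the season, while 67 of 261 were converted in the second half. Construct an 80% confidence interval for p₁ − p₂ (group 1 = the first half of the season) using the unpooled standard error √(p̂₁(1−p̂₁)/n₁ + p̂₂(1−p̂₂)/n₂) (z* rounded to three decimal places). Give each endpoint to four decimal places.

(-0.1037, -0.0233)

p̂₁ = 0.19318, p̂₂ = 0.25670, so the observed difference is -0.06352.
Unpooled SE = √(p̂₁(1−p̂₁)/n₁ + p̂₂(1−p̂₂)/n₂) = √(0.000253024 + 0.000731063) = 0.031370.
For 80% confidence, z* = 1.282. Margin = 1.282·0.031370 = 0.04022.
Interval: -0.06352 ± 0.04022 → (-0.1037, -0.0233).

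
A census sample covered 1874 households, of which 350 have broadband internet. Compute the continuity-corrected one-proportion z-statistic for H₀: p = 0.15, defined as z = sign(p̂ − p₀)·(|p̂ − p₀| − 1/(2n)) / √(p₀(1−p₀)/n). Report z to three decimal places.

With x = 350 successes in n = 1874, p̂ = 0.18677. p̂ − p₀ = 0.036766.
Continuity correction 1/(2n) = 1/3748 = 0.000267.
Corrected numerator: |0.036766| − 0.000267 = 0.036499.
Under H₀, SE = √(p₀(1−p₀)/n) = √(0.15·0.85/1874) = √0.000068036 = 0.008248.
z = +0.036499/0.008248 = 4.425.

z = 4.425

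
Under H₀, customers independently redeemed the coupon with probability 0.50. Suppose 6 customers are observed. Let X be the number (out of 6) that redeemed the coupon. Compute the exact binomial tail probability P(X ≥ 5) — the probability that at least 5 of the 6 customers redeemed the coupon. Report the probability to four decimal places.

X is binomial with n = 6 and p = 0.50.
P(X ≥ 5) = C(6,5)·0.50^5·0.50^1 + C(6,6)·0.50^6·0.50^0.
= 0.093750 + 0.015625 = 0.1094.

P = 0.1094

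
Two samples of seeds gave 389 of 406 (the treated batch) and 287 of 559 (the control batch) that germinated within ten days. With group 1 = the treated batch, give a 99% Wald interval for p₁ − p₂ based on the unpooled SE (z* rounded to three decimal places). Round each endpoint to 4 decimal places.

(0.3845, 0.5049)

p̂₁ = 0.95813, p̂₂ = 0.51342, so the observed difference is 0.44471.
Unpooled SE = √(p̂₁(1−p̂₁)/n₁ + p̂₂(1−p̂₂)/n₂) = √(0.000098814 + 0.000446905) = 0.023361.
The 99% critical value is z* = 2.576. Margin = 2.576·0.023361 = 0.06018.
Interval: 0.44471 ± 0.06018 → (0.3845, 0.5049).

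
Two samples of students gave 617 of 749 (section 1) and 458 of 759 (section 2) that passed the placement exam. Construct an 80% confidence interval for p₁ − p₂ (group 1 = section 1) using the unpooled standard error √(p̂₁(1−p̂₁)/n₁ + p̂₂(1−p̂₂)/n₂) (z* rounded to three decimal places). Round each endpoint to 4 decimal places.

p̂₁ = 617/749 = 0.82377, p̂₂ = 458/759 = 0.60343; p̂₁ − p̂₂ = 0.22034.
Unpooled SE = √(p̂₁(1−p̂₁)/n₁ + p̂₂(1−p̂₂)/n₂) = √(0.000193827 + 0.000315287) = 0.022564.
The 80% critical value is z* = 1.282. Margin of error = 0.02893.
So the interval runs from 0.1914 to 0.2493.

(0.1914, 0.2493)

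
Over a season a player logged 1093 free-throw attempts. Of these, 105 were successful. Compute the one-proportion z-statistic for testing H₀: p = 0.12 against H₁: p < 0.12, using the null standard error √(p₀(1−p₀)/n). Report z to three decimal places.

The sample proportion is 105/1093 = 0.09607.
Under H₀, SE = √(p₀(1−p₀)/n) = √(0.12·0.88/1093) = √0.000096615 = 0.009829.
z = (0.09607 − 0.12)/0.009829 = -0.02393/0.009829 = -2.435.

z = -2.435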